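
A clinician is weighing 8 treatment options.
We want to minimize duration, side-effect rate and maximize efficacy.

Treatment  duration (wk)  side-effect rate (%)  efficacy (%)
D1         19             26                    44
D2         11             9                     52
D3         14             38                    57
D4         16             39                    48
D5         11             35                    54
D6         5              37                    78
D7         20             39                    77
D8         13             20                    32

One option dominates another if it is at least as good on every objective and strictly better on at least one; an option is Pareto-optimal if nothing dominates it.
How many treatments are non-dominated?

D1: dominated by D2 (duration 11≤19, side-effect rate 9≤26, efficacy 52≥44).
D2: not dominated (best side-effect rate).
D3: dominated by D6 (duration 5≤14, side-effect rate 37≤38, efficacy 78≥57).
D4: dominated by D2 (duration 11≤16, side-effect rate 9≤39, efficacy 52≥48).
D5: not dominated.
D6: not dominated (best duration).
D7: dominated by D6 (duration 5≤20, side-effect rate 37≤39, efficacy 78≥77).
D8: dominated by D2 (duration 11≤13, side-effect rate 9≤20, efficacy 52≥32).
Pareto-optimal: D2, D5, D6 → 3.

3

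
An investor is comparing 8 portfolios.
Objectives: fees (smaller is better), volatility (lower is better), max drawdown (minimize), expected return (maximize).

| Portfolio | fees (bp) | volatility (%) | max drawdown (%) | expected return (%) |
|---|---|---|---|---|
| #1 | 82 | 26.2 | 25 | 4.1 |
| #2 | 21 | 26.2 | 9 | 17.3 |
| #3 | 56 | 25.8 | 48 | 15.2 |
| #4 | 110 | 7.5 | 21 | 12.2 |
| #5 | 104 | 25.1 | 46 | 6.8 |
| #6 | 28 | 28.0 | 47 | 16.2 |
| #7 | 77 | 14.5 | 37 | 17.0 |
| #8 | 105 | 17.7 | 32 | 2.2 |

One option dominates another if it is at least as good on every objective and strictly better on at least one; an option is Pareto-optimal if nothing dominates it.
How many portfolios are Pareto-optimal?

#1: dominated by #2 (fees 21≤82, volatility 26.2≤26.2, max drawdown 9≤25, expected return 17.3≥4.1).
#2: not dominated (best fees).
#3: not dominated.
#4: not dominated (best volatility).
#5: dominated by #7 (fees 77≤104, volatility 14.5≤25.1, max drawdown 37≤46, expected return 17.0≥6.8).
#6: dominated by #2 (fees 21≤28, volatility 26.2≤28.0, max drawdown 9≤47, expected return 17.3≥16.2).
#7: not dominated.
#8: not dominated.
Pareto-optimal: #2, #3, #4, #7, #8 → 5.

5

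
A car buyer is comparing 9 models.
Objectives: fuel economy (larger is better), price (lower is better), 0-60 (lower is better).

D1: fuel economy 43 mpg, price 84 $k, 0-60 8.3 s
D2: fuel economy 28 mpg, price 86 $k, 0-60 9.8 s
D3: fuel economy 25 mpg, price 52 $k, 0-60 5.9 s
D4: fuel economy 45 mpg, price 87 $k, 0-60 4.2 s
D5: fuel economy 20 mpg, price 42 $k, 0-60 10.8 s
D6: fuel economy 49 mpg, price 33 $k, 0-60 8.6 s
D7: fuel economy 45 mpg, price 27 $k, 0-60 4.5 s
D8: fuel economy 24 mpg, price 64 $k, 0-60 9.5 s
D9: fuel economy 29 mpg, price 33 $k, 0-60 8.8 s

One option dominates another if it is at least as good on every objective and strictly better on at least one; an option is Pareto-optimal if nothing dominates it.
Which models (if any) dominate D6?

D1: worse on fuel economy (43 vs 49).
D2: worse on fuel economy (28 vs 49).
D3: worse on fuel economy (25 vs 49).
D4: worse on fuel economy (45 vs 49).
D5: worse on fuel economy (20 vs 49).
D7: worse on fuel economy (45 vs 49).
D8: worse on fuel economy (24 vs 49).
D9: worse on fuel economy (29 vs 49).
No option dominates D6.

none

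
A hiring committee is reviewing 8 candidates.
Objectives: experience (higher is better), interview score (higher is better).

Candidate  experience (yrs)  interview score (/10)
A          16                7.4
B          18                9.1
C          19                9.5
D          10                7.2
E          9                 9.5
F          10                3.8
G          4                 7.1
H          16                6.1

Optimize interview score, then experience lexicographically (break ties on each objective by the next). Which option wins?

First maximize interview score: best is 9.5, kept {C, E}.
Then maximize experience: best is 19, kept {C}.

C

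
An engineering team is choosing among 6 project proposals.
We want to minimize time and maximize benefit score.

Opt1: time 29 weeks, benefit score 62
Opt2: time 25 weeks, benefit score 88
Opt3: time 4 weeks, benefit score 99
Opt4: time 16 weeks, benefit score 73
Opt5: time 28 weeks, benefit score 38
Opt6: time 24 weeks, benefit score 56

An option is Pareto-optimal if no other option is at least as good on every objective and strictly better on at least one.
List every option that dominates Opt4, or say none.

Opt3

Opt3: time 4≤16, benefit score 99≥73 — dominates Opt4.
Others (Opt1, Opt2, Opt5, Opt6) are each worse than Opt4 on at least one objective.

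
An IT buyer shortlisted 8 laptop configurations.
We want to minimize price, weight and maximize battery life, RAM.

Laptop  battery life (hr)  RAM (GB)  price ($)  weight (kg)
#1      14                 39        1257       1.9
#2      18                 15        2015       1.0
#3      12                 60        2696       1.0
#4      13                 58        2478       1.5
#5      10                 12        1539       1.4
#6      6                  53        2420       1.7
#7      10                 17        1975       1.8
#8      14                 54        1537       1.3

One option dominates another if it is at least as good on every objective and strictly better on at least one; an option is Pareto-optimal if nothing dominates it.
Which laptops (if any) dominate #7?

#8

#8: battery life 14≥10, RAM 54≥17, price 1537≤1975, weight 1.3≤1.8 — dominates #7.
Others (#1, #2, #3, #4, #5, #6) are each worse than #7 on at least one objective.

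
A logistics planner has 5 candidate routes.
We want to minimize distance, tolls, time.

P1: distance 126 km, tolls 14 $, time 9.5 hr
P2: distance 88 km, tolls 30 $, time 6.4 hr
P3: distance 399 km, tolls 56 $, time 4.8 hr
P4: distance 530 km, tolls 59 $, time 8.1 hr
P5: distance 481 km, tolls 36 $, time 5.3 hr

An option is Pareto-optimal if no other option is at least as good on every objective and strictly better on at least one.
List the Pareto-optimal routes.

P1, P2, P3, P5

P1: not dominated (best tolls).
P2: not dominated (best distance).
P3: not dominated (best time).
P4: dominated by P2 (distance 88≤530, tolls 30≤59, time 6.4≤8.1).
P5: not dominated.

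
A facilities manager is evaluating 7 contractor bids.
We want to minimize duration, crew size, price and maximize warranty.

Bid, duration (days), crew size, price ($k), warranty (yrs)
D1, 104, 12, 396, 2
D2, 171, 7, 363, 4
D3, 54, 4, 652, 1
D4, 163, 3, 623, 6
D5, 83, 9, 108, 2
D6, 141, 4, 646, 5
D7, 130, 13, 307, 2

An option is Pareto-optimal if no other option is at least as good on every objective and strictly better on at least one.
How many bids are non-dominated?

D1: dominated by D5 (duration 83≤104, crew size 9≤12, price 108≤396, warranty 2≥2).
D2: not dominated.
D3: not dominated (best duration).
D4: not dominated (best crew size).
D5: not dominated (best price).
D6: not dominated.
D7: dominated by D5 (duration 83≤130, crew size 9≤13, price 108≤307, warranty 2≥2).
Pareto-optimal: D2, D3, D4, D5, D6 → 5.

5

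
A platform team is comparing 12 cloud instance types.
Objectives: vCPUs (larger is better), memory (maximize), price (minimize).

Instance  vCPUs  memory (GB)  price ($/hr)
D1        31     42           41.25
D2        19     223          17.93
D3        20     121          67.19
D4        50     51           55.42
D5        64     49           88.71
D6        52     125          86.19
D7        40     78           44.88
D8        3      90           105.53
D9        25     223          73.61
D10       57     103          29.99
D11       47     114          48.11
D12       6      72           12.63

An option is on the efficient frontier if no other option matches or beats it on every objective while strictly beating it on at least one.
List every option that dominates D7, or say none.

D10

D10: vCPUs 57≥40, memory 103≥78, price 29.99≤44.88 — dominates D7.
Others (D1, D2, D3, D4, D5, D6, D8, D9, D11, D12) are each worse than D7 on at least one objective.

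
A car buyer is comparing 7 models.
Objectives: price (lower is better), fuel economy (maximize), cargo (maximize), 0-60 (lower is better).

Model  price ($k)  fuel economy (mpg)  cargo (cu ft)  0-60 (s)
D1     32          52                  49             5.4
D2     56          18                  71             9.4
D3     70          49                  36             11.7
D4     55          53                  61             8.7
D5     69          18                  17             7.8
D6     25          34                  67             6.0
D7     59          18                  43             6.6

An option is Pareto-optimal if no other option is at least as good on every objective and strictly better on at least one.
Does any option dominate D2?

D1: worse on cargo (49 vs 71).
D3: worse on price (70 vs 56).
D4: worse on cargo (61 vs 71).
D5: worse on price (69 vs 56).
D6: worse on cargo (67 vs 71).
D7: worse on price (59 vs 56).
No option is at least as good as D2 on every objective and strictly better on one.

No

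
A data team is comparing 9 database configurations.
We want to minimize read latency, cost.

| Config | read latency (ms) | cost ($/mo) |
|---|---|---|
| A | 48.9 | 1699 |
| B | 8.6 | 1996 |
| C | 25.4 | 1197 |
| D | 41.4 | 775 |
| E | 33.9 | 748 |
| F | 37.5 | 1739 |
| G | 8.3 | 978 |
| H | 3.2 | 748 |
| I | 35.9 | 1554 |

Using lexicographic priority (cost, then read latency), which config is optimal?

H

First minimize cost: best is 748, kept {E, H}.
Then minimize read latency: best is 3.2, kept {H}.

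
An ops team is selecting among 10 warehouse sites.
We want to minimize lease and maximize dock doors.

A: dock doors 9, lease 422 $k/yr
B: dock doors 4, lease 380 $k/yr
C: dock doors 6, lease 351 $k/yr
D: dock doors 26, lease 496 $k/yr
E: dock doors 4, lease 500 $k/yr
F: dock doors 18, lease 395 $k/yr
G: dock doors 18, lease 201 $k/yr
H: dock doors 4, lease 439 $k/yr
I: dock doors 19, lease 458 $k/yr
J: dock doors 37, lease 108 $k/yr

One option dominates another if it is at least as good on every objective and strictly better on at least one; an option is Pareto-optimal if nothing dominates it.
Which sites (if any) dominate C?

G: dock doors 18≥6, lease 201≤351 — dominates C.
J: dock doors 37≥6, lease 108≤351 — dominates C.
Others (A, B, D, E, F, H, I) are each worse than C on at least one objective.

G, J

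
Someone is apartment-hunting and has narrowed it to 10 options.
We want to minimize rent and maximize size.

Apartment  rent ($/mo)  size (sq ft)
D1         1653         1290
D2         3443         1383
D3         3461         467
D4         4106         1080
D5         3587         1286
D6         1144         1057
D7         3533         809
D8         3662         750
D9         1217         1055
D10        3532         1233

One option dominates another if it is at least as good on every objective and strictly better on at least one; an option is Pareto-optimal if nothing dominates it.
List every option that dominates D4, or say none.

D1, D2, D5, D10

D1: rent 1653≤4106, size 1290≥1080 — dominates D4.
D2: rent 3443≤4106, size 1383≥1080 — dominates D4.
D5: rent 3587≤4106, size 1286≥1080 — dominates D4.
D10: rent 3532≤4106, size 1233≥1080 — dominates D4.
Others (D3, D6, D7, D8, D9) are each worse than D4 on at least one objective.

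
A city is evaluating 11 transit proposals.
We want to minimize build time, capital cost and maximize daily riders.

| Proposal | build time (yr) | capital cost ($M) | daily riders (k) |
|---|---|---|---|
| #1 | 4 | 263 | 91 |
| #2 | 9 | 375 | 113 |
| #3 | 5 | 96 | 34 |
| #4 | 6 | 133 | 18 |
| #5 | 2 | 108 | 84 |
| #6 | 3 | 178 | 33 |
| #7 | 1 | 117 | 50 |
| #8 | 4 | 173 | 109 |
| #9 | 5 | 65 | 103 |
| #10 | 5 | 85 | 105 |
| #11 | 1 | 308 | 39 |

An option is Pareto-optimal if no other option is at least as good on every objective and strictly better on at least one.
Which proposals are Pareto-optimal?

#2, #5, #7, #8, #9, #10

#1: dominated by #8 (build time 4≤4, capital cost 173≤263, daily riders 109≥91).
#2: not dominated (best daily riders).
#3: dominated by #9 (build time 5≤5, capital cost 65≤96, daily riders 103≥34).
#4: dominated by #3 (build time 5≤6, capital cost 96≤133, daily riders 34≥18).
#5: not dominated.
#6: dominated by #5 (build time 2≤3, capital cost 108≤178, daily riders 84≥33).
#7: not dominated.
#8: not dominated.
#9: not dominated (best capital cost).
#10: not dominated.
#11: dominated by #7 (build time 1≤1, capital cost 117≤308, daily riders 50≥39).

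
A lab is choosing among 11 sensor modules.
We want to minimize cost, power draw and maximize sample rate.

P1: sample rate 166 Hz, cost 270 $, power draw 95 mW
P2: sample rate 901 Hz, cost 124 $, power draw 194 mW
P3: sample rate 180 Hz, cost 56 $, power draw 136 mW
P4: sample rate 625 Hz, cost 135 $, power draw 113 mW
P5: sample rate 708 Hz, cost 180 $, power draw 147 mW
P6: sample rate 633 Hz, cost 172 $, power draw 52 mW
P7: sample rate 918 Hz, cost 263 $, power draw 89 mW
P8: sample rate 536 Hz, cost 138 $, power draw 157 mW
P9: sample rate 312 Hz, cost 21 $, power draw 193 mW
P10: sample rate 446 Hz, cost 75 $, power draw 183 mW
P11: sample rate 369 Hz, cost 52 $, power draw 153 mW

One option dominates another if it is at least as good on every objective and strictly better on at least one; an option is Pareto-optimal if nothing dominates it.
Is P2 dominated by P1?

No

P1 vs P2: P1 is worse on sample rate (166 vs 901), so it does not dominate P2.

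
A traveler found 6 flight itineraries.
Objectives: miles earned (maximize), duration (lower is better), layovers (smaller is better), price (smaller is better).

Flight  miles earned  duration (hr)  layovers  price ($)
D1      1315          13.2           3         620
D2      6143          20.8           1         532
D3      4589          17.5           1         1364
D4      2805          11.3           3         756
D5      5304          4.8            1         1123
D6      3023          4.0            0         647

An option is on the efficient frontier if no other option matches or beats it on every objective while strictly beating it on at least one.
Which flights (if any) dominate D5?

none

D1: worse on miles earned (1315 vs 5304).
D2: worse on duration (20.8 vs 4.8).
D3: worse on miles earned (4589 vs 5304).
D4: worse on miles earned (2805 vs 5304).
D6: worse on miles earned (3023 vs 5304).
No option dominates D5.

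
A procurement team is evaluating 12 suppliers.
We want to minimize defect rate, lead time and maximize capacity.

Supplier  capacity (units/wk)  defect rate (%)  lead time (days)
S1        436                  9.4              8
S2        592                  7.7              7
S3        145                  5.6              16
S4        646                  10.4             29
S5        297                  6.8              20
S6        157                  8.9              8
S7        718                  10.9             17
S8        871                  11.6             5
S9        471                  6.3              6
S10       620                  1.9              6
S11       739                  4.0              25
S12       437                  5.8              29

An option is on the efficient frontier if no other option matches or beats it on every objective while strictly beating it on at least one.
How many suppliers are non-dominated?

S1: dominated by S2 (capacity 592≥436, defect rate 7.7≤9.4, lead time 7≤8).
S2: dominated by S10 (capacity 620≥592, defect rate 1.9≤7.7, lead time 6≤7).
S3: dominated by S10 (capacity 620≥145, defect rate 1.9≤5.6, lead time 6≤16).
S4: dominated by S11 (capacity 739≥646, defect rate 4.0≤10.4, lead time 25≤29).
S5: dominated by S9 (capacity 471≥297, defect rate 6.3≤6.8, lead time 6≤20).
S6: dominated by S2 (capacity 592≥157, defect rate 7.7≤8.9, lead time 7≤8).
S7: not dominated.
S8: not dominated (best capacity).
S9: dominated by S10 (capacity 620≥471, defect rate 1.9≤6.3, lead time 6≤6).
S10: not dominated (best defect rate).
S11: not dominated.
S12: dominated by S10 (capacity 620≥437, defect rate 1.9≤5.8, lead time 6≤29).
Pareto-optimal: S7, S8, S10, S11 → 4.

4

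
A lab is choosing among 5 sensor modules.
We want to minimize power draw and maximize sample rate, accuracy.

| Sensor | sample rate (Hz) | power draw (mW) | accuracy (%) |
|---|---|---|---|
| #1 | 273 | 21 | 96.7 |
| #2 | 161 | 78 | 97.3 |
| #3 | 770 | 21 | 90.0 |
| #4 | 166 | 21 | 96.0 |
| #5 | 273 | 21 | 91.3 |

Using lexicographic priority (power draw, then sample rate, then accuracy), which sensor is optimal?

First minimize power draw: best is 21, kept {#1, #3, #4, #5}.
Then maximize sample rate: best is 770, kept {#3}.

#3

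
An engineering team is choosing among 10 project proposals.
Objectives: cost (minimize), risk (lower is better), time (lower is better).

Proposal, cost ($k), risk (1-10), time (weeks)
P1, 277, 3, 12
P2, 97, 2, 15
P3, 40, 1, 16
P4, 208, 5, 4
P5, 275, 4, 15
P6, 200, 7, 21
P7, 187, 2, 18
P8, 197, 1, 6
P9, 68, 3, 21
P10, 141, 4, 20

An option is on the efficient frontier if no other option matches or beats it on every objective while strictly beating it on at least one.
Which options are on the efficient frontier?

P1: dominated by P8 (cost 197≤277, risk 1≤3, time 6≤12).
P2: not dominated.
P3: not dominated (best cost).
P4: not dominated (best time).
P5: dominated by P2 (cost 97≤275, risk 2≤4, time 15≤15).
P6: dominated by P2 (cost 97≤200, risk 2≤7, time 15≤21).
P7: dominated by P2 (cost 97≤187, risk 2≤2, time 15≤18).
P8: not dominated.
P9: dominated by P3 (cost 40≤68, risk 1≤3, time 16≤21).
P10: dominated by P2 (cost 97≤141, risk 2≤4, time 15≤20).

P2, P3, P4, P8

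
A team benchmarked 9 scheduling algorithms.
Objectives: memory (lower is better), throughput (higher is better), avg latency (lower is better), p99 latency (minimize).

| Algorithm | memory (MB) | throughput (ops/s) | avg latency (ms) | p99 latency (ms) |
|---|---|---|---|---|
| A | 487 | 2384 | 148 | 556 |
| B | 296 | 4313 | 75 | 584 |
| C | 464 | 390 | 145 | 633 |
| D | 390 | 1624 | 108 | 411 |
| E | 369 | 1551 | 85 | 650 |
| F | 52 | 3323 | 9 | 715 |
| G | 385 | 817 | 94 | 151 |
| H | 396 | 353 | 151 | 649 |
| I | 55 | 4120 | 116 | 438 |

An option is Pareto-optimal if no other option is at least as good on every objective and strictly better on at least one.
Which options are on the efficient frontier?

B, D, F, G, I

A: dominated by I (memory 55≤487, throughput 4120≥2384, avg latency 116≤148, p99 latency 438≤556).
B: not dominated (best throughput).
C: dominated by B (memory 296≤464, throughput 4313≥390, avg latency 75≤145, p99 latency 584≤633).
D: not dominated.
E: dominated by B (memory 296≤369, throughput 4313≥1551, avg latency 75≤85, p99 latency 584≤650).
F: not dominated (best memory).
G: not dominated (best p99 latency).
H: dominated by B (memory 296≤396, throughput 4313≥353, avg latency 75≤151, p99 latency 584≤649).
I: not dominated.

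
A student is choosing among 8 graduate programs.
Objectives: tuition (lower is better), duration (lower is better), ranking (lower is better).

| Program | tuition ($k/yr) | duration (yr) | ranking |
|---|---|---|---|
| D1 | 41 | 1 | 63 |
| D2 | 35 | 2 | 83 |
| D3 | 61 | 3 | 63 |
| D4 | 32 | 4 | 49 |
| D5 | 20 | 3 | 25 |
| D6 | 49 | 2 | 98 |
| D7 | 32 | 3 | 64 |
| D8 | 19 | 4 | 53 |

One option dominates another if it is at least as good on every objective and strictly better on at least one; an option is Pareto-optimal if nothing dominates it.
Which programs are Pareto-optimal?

D1: not dominated (best duration).
D2: not dominated.
D3: dominated by D1 (tuition 41≤61, duration 1≤3, ranking 63≤63).
D4: dominated by D5 (tuition 20≤32, duration 3≤4, ranking 25≤49).
D5: not dominated (best ranking).
D6: dominated by D1 (tuition 41≤49, duration 1≤2, ranking 63≤98).
D7: dominated by D5 (tuition 20≤32, duration 3≤3, ranking 25≤64).
D8: not dominated (best tuition).

D1, D2, D5, D8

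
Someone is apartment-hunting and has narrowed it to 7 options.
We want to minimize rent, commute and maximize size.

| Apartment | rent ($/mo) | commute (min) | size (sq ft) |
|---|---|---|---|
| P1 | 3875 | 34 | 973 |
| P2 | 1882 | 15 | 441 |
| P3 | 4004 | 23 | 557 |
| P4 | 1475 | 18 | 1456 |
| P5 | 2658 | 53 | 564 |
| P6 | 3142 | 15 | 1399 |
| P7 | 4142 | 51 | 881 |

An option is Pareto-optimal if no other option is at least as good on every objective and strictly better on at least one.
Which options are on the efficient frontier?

P1: dominated by P4 (rent 1475≤3875, commute 18≤34, size 1456≥973).
P2: not dominated.
P3: dominated by P4 (rent 1475≤4004, commute 18≤23, size 1456≥557).
P4: not dominated (best rent).
P5: dominated by P4 (rent 1475≤2658, commute 18≤53, size 1456≥564).
P6: not dominated.
P7: dominated by P1 (rent 3875≤4142, commute 34≤51, size 973≥881).

P2, P4, P6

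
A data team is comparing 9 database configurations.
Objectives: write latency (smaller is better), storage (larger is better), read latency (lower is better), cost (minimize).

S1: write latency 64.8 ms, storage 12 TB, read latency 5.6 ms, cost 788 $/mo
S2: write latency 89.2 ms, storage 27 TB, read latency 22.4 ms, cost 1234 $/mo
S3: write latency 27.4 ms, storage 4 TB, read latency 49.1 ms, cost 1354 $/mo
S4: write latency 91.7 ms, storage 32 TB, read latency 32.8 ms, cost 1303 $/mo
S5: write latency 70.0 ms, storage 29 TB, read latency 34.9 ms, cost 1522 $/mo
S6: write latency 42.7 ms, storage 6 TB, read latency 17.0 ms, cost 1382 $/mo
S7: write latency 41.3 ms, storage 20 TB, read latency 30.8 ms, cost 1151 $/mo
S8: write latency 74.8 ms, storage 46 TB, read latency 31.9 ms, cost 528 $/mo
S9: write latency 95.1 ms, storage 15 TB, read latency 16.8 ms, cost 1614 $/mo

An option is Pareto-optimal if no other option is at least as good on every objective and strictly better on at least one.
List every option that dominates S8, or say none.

S1: worse on storage (12 vs 46).
S2: worse on write latency (89.2 vs 74.8).
S3: worse on storage (4 vs 46).
S4: worse on write latency (91.7 vs 74.8).
S5: worse on storage (29 vs 46).
S6: worse on storage (6 vs 46).
S7: worse on storage (20 vs 46).
S9: worse on write latency (95.1 vs 74.8).
No option dominates S8.

none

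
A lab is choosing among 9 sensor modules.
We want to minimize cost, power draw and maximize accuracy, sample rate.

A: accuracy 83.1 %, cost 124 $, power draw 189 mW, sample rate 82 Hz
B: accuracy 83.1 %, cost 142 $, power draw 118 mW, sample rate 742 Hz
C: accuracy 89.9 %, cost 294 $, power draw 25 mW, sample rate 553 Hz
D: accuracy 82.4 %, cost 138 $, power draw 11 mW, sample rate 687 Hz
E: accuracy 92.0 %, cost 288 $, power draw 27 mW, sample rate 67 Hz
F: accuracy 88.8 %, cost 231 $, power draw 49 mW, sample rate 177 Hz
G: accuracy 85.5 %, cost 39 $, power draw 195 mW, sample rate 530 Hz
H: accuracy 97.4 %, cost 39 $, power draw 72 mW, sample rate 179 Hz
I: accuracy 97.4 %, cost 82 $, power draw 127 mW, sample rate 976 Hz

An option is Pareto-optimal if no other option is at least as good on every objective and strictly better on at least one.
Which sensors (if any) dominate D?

none

A: worse on power draw (189 vs 11).
B: worse on cost (142 vs 138).
C: worse on cost (294 vs 138).
E: worse on cost (288 vs 138).
F: worse on cost (231 vs 138).
G: worse on power draw (195 vs 11).
H: worse on power draw (72 vs 11).
I: worse on power draw (127 vs 11).
No option dominates D.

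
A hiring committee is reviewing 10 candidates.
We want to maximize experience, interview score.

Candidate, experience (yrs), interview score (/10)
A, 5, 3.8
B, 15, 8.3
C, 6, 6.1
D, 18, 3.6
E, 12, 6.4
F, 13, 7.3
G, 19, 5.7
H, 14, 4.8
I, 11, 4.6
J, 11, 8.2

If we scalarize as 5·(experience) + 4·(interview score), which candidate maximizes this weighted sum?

A: 5·5 + 4·3.8 = 40.2
B: 5·15 + 4·8.3 = 108.2
C: 5·6 + 4·6.1 = 54.4
D: 5·18 + 4·3.6 = 104.4
E: 5·12 + 4·6.4 = 85.6
F: 5·13 + 4·7.3 = 94.2
G: 5·19 + 4·5.7 = 117.8
H: 5·14 + 4·4.8 = 89.2
I: 5·11 + 4·4.6 = 73.4
J: 5·11 + 4·8.2 = 87.8
Highest: G at 117.8.

G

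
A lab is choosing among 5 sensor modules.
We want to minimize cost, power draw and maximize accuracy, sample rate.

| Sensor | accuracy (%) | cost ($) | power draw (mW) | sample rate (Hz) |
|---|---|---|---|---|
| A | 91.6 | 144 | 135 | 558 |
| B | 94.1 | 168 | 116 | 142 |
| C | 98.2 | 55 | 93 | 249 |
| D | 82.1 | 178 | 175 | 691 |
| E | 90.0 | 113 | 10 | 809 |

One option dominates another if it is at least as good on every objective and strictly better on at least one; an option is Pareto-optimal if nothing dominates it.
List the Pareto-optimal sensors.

A: not dominated.
B: dominated by C (accuracy 98.2≥94.1, cost 55≤168, power draw 93≤116, sample rate 249≥142).
C: not dominated (best accuracy).
D: dominated by E (accuracy 90.0≥82.1, cost 113≤178, power draw 10≤175, sample rate 809≥691).
E: not dominated (best power draw).

A, C, E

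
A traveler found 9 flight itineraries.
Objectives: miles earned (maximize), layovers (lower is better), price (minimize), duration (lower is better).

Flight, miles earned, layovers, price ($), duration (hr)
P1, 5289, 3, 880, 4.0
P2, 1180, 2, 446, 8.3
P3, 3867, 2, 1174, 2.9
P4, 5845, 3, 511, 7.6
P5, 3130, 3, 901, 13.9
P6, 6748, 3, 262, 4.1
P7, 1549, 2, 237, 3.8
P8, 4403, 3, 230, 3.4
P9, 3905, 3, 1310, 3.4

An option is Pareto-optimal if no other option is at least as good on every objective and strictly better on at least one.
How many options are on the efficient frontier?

5

P1: not dominated.
P2: dominated by P7 (miles earned 1549≥1180, layovers 2≤2, price 237≤446, duration 3.8≤8.3).
P3: not dominated (best duration).
P4: dominated by P6 (miles earned 6748≥5845, layovers 3≤3, price 262≤511, duration 4.1≤7.6).
P5: dominated by P1 (miles earned 5289≥3130, layovers 3≤3, price 880≤901, duration 4.0≤13.9).
P6: not dominated (best miles earned).
P7: not dominated.
P8: not dominated (best price).
P9: dominated by P8 (miles earned 4403≥3905, layovers 3≤3, price 230≤1310, duration 3.4≤3.4).
Pareto-optimal: P1, P3, P6, P7, P8 → 5.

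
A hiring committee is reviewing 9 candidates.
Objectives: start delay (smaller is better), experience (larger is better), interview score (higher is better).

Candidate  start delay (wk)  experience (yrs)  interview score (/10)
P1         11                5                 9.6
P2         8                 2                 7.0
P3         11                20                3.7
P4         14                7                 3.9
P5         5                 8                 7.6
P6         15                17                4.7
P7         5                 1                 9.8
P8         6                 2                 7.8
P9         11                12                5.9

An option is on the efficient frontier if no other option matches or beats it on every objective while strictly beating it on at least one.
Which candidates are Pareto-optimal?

P1: not dominated.
P2: dominated by P5 (start delay 5≤8, experience 8≥2, interview score 7.6≥7.0).
P3: not dominated (best experience).
P4: dominated by P5 (start delay 5≤14, experience 8≥7, interview score 7.6≥3.9).
P5: not dominated.
P6: not dominated.
P7: not dominated (best interview score).
P8: not dominated.
P9: not dominated.

P1, P3, P5, P6, P7, P8, P9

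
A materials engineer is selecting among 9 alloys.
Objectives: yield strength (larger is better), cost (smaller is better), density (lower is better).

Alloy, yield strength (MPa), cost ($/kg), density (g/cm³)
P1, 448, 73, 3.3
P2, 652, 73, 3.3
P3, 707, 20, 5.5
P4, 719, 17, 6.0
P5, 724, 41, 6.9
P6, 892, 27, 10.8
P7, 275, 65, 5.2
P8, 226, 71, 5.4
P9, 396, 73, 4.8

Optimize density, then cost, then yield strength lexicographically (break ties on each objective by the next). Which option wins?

P2

First minimize density: best is 3.3, kept {P1, P2}.
Then minimize cost: best is 73, kept {P1, P2}.
Then maximize yield strength: best is 652, kept {P2}.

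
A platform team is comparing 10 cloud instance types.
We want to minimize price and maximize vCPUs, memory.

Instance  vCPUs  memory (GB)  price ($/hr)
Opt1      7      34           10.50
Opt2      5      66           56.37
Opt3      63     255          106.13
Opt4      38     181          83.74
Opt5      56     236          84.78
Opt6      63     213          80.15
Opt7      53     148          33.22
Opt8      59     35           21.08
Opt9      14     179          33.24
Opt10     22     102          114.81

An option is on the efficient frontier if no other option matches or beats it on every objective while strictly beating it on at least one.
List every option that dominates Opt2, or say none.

Opt7: vCPUs 53≥5, memory 148≥66, price 33.22≤56.37 — dominates Opt2.
Opt9: vCPUs 14≥5, memory 179≥66, price 33.24≤56.37 — dominates Opt2.
Others (Opt1, Opt3, Opt4, Opt5, Opt6, Opt8, Opt10) are each worse than Opt2 on at least one objective.

Opt7, Opt9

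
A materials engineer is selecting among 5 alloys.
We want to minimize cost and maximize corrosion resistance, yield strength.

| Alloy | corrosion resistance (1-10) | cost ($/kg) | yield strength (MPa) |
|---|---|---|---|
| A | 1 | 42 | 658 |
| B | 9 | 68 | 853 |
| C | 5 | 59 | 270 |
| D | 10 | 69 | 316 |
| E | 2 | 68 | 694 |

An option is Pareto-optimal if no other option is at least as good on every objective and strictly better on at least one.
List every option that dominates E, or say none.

B

B: corrosion resistance 9≥2, cost 68≤68, yield strength 853≥694 — dominates E.
Others (A, C, D) are each worse than E on at least one objective.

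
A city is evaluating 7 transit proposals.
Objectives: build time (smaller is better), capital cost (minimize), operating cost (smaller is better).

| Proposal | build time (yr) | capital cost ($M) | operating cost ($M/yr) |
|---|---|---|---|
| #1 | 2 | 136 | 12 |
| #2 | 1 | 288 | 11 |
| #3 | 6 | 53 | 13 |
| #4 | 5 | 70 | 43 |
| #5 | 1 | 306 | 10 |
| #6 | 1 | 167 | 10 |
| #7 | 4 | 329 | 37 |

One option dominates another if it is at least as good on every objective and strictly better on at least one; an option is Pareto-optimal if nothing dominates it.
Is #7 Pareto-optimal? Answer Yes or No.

No

#1 vs #7: build time 2≤4, capital cost 136≤329, operating cost 12≤37 — #1 is at least as good on every objective and strictly better on at least one, so #1 dominates #7.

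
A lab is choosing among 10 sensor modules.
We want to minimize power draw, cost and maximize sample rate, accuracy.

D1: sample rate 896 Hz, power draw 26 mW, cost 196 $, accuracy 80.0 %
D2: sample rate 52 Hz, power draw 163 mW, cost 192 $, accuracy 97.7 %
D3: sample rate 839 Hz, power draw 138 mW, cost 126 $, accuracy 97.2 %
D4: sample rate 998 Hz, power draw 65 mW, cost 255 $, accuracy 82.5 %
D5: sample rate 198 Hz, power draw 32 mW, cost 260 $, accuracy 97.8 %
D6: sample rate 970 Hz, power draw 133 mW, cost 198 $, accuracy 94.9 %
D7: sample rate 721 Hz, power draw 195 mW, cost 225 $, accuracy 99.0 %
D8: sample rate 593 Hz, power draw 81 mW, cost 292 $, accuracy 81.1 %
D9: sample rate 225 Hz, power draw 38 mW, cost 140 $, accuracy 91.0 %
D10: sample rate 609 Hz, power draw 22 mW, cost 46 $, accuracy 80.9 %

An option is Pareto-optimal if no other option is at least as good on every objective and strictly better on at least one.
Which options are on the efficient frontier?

D1: not dominated.
D2: not dominated.
D3: not dominated.
D4: not dominated (best sample rate).
D5: not dominated.
D6: not dominated.
D7: not dominated (best accuracy).
D8: dominated by D4 (sample rate 998≥593, power draw 65≤81, cost 255≤292, accuracy 82.5≥81.1).
D9: not dominated.
D10: not dominated (best power draw).

D1, D2, D3, D4, D5, D6, D7, D9, D10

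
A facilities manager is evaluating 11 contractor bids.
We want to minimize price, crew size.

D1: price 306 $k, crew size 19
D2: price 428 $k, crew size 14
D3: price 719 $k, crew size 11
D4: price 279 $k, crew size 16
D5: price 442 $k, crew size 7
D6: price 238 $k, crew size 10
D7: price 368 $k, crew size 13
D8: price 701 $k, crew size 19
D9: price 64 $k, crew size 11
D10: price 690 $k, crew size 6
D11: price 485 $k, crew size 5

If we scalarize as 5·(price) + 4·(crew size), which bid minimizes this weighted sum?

D9

D1: 5·306 + 4·19 = 1606
D2: 5·428 + 4·14 = 2196
D3: 5·719 + 4·11 = 3639
D4: 5·279 + 4·16 = 1459
D5: 5·442 + 4·7 = 2238
D6: 5·238 + 4·10 = 1230
D7: 5·368 + 4·13 = 1892
D8: 5·701 + 4·19 = 3581
D9: 5·64 + 4·11 = 364
D10: 5·690 + 4·6 = 3474
D11: 5·485 + 4·5 = 2445
Lowest: D9 at 364.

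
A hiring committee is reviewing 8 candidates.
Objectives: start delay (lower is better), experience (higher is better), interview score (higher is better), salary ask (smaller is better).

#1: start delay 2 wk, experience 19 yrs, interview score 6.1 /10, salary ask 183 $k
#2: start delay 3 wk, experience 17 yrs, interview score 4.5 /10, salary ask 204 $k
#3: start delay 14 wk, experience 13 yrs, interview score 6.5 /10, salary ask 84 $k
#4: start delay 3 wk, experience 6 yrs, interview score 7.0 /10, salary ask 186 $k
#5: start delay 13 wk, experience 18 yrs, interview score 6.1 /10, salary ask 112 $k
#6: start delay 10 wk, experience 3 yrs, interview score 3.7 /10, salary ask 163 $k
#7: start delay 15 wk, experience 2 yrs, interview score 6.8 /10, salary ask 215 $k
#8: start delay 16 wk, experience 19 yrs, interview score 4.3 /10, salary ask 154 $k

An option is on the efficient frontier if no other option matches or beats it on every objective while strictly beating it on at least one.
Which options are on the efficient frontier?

#1: not dominated (best start delay).
#2: dominated by #1 (start delay 2≤3, experience 19≥17, interview score 6.1≥4.5, salary ask 183≤204).
#3: not dominated (best salary ask).
#4: not dominated (best interview score).
#5: not dominated.
#6: not dominated.
#7: dominated by #4 (start delay 3≤15, experience 6≥2, interview score 7.0≥6.8, salary ask 186≤215).
#8: not dominated.

#1, #3, #4, #5, #6, #8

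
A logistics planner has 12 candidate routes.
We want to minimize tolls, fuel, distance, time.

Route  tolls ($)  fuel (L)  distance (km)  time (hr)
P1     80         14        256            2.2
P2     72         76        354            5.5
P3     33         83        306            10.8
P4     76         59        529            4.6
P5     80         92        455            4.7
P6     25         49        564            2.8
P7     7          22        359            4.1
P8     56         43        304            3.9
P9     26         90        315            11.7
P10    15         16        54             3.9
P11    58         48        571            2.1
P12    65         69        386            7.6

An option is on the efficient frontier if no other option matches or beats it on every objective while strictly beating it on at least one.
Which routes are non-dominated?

P1, P6, P7, P10, P11

P1: not dominated (best fuel).
P2: dominated by P8 (tolls 56≤72, fuel 43≤76, distance 304≤354, time 3.9≤5.5).
P3: dominated by P10 (tolls 15≤33, fuel 16≤83, distance 54≤306, time 3.9≤10.8).
P4: dominated by P7 (tolls 7≤76, fuel 22≤59, distance 359≤529, time 4.1≤4.6).
P5: dominated by P1 (tolls 80≤80, fuel 14≤92, distance 256≤455, time 2.2≤4.7).
P6: not dominated.
P7: not dominated (best tolls).
P8: dominated by P10 (tolls 15≤56, fuel 16≤43, distance 54≤304, time 3.9≤3.9).
P9: dominated by P10 (tolls 15≤26, fuel 16≤90, distance 54≤315, time 3.9≤11.7).
P10: not dominated (best distance).
P11: not dominated (best time).
P12: dominated by P7 (tolls 7≤65, fuel 22≤69, distance 359≤386, time 4.1≤7.6).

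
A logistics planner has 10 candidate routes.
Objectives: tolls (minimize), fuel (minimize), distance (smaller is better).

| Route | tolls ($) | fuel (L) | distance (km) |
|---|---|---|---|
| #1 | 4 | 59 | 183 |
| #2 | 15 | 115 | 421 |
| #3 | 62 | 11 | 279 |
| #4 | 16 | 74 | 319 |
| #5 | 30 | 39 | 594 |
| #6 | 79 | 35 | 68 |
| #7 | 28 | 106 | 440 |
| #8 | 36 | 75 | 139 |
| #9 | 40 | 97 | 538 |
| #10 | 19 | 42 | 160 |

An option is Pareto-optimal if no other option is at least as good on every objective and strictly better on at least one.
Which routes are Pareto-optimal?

#1: not dominated (best tolls).
#2: dominated by #1 (tolls 4≤15, fuel 59≤115, distance 183≤421).
#3: not dominated (best fuel).
#4: dominated by #1 (tolls 4≤16, fuel 59≤74, distance 183≤319).
#5: not dominated.
#6: not dominated (best distance).
#7: dominated by #1 (tolls 4≤28, fuel 59≤106, distance 183≤440).
#8: not dominated.
#9: dominated by #1 (tolls 4≤40, fuel 59≤97, distance 183≤538).
#10: not dominated.

#1, #3, #5, #6, #8, #10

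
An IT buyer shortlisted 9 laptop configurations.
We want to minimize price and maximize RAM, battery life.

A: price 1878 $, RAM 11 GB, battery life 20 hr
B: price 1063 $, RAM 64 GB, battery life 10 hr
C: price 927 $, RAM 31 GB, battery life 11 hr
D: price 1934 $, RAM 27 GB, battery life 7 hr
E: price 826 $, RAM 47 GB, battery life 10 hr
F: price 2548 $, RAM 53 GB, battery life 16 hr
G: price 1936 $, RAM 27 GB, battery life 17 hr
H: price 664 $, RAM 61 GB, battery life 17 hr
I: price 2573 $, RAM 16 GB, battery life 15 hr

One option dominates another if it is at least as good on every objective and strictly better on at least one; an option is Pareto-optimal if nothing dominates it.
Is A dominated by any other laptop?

B: worse on battery life (10 vs 20).
C: worse on battery life (11 vs 20).
D: worse on price (1934 vs 1878).
E: worse on battery life (10 vs 20).
F: worse on price (2548 vs 1878).
G: worse on price (1936 vs 1878).
H: worse on battery life (17 vs 20).
I: worse on price (2573 vs 1878).
No option is at least as good as A on every objective and strictly better on one.

No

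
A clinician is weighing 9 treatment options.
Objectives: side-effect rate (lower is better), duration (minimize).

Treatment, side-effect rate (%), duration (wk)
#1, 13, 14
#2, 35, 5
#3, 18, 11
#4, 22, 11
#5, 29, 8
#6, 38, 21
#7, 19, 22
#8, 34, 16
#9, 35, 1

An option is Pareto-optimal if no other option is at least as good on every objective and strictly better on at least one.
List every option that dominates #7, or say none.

#1, #3

#1: side-effect rate 13≤19, duration 14≤22 — dominates #7.
#3: side-effect rate 18≤19, duration 11≤22 — dominates #7.
Others (#2, #4, #5, #6, #8, #9) are each worse than #7 on at least one objective.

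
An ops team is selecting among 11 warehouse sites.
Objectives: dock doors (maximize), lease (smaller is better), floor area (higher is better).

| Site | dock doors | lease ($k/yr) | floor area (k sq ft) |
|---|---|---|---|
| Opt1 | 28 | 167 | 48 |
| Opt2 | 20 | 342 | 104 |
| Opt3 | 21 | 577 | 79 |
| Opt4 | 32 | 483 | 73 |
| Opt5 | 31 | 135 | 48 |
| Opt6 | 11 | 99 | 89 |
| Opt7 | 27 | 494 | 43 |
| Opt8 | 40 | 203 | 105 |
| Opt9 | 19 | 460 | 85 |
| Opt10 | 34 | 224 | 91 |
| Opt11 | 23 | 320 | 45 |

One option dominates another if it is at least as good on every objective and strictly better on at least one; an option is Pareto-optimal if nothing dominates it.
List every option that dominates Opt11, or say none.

Opt1, Opt5, Opt8, Opt10

Opt1: dock doors 28≥23, lease 167≤320, floor area 48≥45 — dominates Opt11.
Opt5: dock doors 31≥23, lease 135≤320, floor area 48≥45 — dominates Opt11.
Opt8: dock doors 40≥23, lease 203≤320, floor area 105≥45 — dominates Opt11.
Opt10: dock doors 34≥23, lease 224≤320, floor area 91≥45 — dominates Opt11.
Others (Opt2, Opt3, Opt4, Opt6, Opt7, Opt9) are each worse than Opt11 on at least one objective.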